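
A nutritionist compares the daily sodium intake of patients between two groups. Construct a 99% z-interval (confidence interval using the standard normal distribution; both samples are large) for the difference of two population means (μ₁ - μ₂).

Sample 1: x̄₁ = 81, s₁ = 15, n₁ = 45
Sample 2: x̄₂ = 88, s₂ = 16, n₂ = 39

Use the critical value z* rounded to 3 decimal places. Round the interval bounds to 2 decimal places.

Both samples are large (n₁ = 45 ≥ 30, n₂ = 39 ≥ 30), so a z-interval for the difference of means applies.

Point estimate: x̄₁ - x̄₂ = 81 - 88 = -7

Standard error: SE = √(s₁²/n₁ + s₂²/n₂)
= √(15²/45 + 16²/39)
= √(5.000000 + 6.564103)
= 3.400603

For 99% confidence, z* = 2.576 (from standard normal table)
Margin of error: E = z* × SE = 2.576 × 3.400603 = 8.7600

Z-interval: (x̄₁ - x̄₂) ± E = -7 ± 8.7600 = (-15.7600, 1.7600)

Rounded to 2 decimal places:

(-15.76, 1.76)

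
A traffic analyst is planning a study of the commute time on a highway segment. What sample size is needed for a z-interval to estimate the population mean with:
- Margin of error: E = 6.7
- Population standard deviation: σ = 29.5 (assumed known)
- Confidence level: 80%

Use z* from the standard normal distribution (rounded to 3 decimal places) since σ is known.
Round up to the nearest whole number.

Using z* since population σ is known (z-interval formula).

For 80% confidence, z* = 1.282 (from standard normal table)

Sample size formula for z-interval: n = (z*σ/E)²

n = (1.282 × 29.5 / 6.7)²
  = (5.644627)²
  = 31.8618

Round up to the nearest whole number: n = 32

32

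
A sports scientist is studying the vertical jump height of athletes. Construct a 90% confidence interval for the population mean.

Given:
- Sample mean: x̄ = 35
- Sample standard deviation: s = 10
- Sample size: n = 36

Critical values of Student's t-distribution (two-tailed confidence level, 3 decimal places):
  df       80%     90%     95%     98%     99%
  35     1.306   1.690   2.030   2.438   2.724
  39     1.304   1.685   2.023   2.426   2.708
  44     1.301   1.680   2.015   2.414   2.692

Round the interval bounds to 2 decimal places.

The population standard deviation σ is unknown (only the sample standard deviation s is given), so use a t-interval with df = n - 1 = 36 - 1 = 35.

For 90% confidence with df = 35, t* = 1.690 (from t-table)

Standard error: SE = s/√n = 10/√36 = 1.666667

Margin of error: E = t* × SE = 1.690 × 1.666667 = 2.8167

T-interval: x̄ ± E = 35 ± 2.8167 = (32.1833, 37.8167)

Rounded to 2 decimal places:

(32.18, 37.82)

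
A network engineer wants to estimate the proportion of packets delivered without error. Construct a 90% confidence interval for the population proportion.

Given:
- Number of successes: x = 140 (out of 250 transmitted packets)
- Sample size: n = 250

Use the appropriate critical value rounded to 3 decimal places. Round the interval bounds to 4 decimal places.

Sample proportion: p̂ = 140/250 = 0.560000

Check conditions for normal approximation:
  np̂ = 140 ≥ 10 ✓
  n(1-p̂) = 110 ≥ 10 ✓

The sample is large enough, so use a z-interval (normal approximation) for the proportion.

For 90% confidence, z* = 1.645 (from standard normal table)

Standard error: SE = √(p̂(1-p̂)/n) = √(0.560000×0.440000/250) = 0.03139427

Margin of error: E = z* × SE = 1.645 × 0.03139427 = 0.051644

Z-interval: p̂ ± E = 0.560000 ± 0.051644 = (0.508356, 0.611644)

Rounded to 4 decimal places:

(0.5084, 0.6116)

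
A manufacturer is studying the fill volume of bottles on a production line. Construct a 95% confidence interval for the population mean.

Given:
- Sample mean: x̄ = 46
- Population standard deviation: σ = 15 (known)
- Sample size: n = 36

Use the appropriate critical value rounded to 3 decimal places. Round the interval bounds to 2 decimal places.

The population standard deviation σ is known, so use a z-interval (standard normal critical value).

For 95% confidence, z* = 1.96 (from standard normal table)

Standard error: SE = σ/√n = 15/√36 = 2.500000

Margin of error: E = z* × SE = 1.96 × 2.500000 = 4.9000

Z-interval: x̄ ± E = 46 ± 4.9000 = (41.1000, 50.9000)

Rounded to 2 decimal places:

(41.10, 50.90)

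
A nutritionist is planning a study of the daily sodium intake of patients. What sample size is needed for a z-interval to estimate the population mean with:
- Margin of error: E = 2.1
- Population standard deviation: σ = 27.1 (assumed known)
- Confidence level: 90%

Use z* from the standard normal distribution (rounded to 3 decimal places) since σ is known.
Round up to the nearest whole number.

Using z* since population σ is known (z-interval formula).

For 90% confidence, z* = 1.645 (from standard normal table)

Sample size formula for z-interval: n = (z*σ/E)²

n = (1.645 × 27.1 / 2.1)²
  = (21.228333)²
  = 450.6421

Round up to the nearest whole number: n = 451

451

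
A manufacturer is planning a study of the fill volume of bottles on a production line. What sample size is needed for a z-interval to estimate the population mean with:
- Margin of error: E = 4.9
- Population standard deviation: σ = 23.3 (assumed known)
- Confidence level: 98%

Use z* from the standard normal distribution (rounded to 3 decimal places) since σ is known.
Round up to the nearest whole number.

Using z* since population σ is known (z-interval formula).

For 98% confidence, z* = 2.326 (from standard normal table)

Sample size formula for z-interval: n = (z*σ/E)²

n = (2.326 × 23.3 / 4.9)²
  = (11.060367)²
  = 122.3317

Round up to the nearest whole number: n = 123

123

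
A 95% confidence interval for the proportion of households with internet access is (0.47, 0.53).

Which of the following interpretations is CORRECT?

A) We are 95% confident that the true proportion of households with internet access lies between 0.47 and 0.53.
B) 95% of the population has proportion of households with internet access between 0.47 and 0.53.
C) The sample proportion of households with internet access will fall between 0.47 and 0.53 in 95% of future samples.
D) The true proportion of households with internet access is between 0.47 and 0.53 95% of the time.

A confidence interval represents our confidence in the procedure, not a probability statement about the parameter.

Key concept: If we repeated this sampling process many times and computed a 95% CI each time, about 95% of those intervals would contain the true population parameter.

For this specific interval (0.47, 0.53):
- Midpoint (point estimate): 0.5
- Margin of error: 0.03

The correct interpretation is the one stating confidence that the true parameter lies in the interval — option A.

A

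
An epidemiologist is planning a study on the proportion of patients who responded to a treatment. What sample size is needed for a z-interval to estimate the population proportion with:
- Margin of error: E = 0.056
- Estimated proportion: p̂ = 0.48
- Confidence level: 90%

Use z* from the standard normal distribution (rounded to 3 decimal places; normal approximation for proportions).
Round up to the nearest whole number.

Using z* for proportion z-interval (normal approximation).

For 90% confidence, z* = 1.645 (from standard normal table)

Sample size formula for proportion z-interval: n = z*²p̂(1-p̂)/E²

n = 1.645² × 0.48 × 0.52 / 0.056²
  = 2.706025 × 0.2496 / 0.003136
  = 215.3775

Round up to the nearest whole number: n = 216

216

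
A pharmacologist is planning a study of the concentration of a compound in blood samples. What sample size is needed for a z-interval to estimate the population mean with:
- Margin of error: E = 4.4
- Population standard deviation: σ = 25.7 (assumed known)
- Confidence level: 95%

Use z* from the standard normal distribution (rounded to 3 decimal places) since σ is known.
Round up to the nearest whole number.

Using z* since population σ is known (z-interval formula).

For 95% confidence, z* = 1.96 (from standard normal table)

Sample size formula for z-interval: n = (z*σ/E)²

n = (1.96 × 25.7 / 4.4)²
  = (11.448182)²
  = 131.0609

Round up to the nearest whole number: n = 132

132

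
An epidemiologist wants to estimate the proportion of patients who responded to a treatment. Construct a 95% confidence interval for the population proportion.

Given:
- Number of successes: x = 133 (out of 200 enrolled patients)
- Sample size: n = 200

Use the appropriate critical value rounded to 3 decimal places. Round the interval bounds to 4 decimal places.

Sample proportion: p̂ = 133/200 = 0.665000

Check conditions for normal approximation:
  np̂ = 133 ≥ 10 ✓
  n(1-p̂) = 67 ≥ 10 ✓

The sample is large enough, so use a z-interval (normal approximation) for the proportion.

For 95% confidence, z* = 1.96 (from standard normal table)

Standard error: SE = √(p̂(1-p̂)/n) = √(0.665000×0.335000/200) = 0.03337477

Margin of error: E = z* × SE = 1.96 × 0.03337477 = 0.065415

Z-interval: p̂ ± E = 0.665000 ± 0.065415 = (0.599585, 0.730415)

Rounded to 4 decimal places:

(0.5996, 0.7304)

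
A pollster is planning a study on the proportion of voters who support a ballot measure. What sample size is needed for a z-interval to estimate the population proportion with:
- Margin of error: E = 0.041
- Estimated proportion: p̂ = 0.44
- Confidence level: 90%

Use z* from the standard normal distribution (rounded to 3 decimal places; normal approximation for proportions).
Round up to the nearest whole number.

Using z* for proportion z-interval (normal approximation).

For 90% confidence, z* = 1.645 (from standard normal table)

Sample size formula for proportion z-interval: n = z*²p̂(1-p̂)/E²

n = 1.645² × 0.44 × 0.56 / 0.041²
  = 2.706025 × 0.2464 / 0.001681
  = 396.6476

Round up to the nearest whole number: n = 397

397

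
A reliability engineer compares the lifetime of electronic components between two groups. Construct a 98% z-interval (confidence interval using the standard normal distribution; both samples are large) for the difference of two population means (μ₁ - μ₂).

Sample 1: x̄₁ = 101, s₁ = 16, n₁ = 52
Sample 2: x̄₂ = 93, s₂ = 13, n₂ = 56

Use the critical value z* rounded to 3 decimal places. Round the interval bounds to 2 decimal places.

Both samples are large (n₁ = 52 ≥ 30, n₂ = 56 ≥ 30), so a z-interval for the difference of means applies.

Point estimate: x̄₁ - x̄₂ = 101 - 93 = 8

Standard error: SE = √(s₁²/n₁ + s₂²/n₂)
= √(16²/52 + 13²/56)
= √(4.923077 + 3.017857)
= 2.817966

For 98% confidence, z* = 2.326 (from standard normal table)
Margin of error: E = z* × SE = 2.326 × 2.817966 = 6.5546

Z-interval: (x̄₁ - x̄₂) ± E = 8 ± 6.5546 = (1.4454, 14.5546)

Rounded to 2 decimal places:

(1.45, 14.55)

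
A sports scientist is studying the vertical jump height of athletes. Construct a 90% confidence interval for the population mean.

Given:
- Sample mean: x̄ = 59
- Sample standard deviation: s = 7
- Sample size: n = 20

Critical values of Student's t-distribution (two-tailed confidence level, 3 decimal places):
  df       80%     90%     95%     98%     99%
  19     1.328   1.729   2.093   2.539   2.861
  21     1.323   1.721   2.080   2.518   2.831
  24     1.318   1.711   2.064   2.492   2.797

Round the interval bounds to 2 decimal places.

The population standard deviation σ is unknown (only the sample standard deviation s is given), so use a t-interval with df = n - 1 = 20 - 1 = 19.

For 90% confidence with df = 19, t* = 1.729 (from t-table)

Standard error: SE = s/√n = 7/√20 = 1.565248

Margin of error: E = t* × SE = 1.729 × 1.565248 = 2.7063

T-interval: x̄ ± E = 59 ± 2.7063 = (56.2937, 61.7063)

Rounded to 2 decimal places:

(56.29, 61.71)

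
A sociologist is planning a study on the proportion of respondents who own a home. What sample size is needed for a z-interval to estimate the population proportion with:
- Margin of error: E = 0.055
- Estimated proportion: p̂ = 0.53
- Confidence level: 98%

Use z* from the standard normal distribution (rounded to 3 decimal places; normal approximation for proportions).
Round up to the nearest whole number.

Using z* for proportion z-interval (normal approximation).

For 98% confidence, z* = 2.326 (from standard normal table)

Sample size formula for proportion z-interval: n = z*²p̂(1-p̂)/E²

n = 2.326² × 0.53 × 0.47 / 0.055²
  = 5.410276 × 0.2491 / 0.003025
  = 445.5206

Round up to the nearest whole number: n = 446

446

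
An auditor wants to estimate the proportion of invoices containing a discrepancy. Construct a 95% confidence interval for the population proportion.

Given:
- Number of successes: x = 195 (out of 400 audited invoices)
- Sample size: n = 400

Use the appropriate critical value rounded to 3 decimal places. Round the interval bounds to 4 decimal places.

Sample proportion: p̂ = 195/400 = 0.487500

Check conditions for normal approximation:
  np̂ = 195 ≥ 10 ✓
  n(1-p̂) = 205 ≥ 10 ✓

The sample is large enough, so use a z-interval (normal approximation) for the proportion.

For 95% confidence, z* = 1.96 (from standard normal table)

Standard error: SE = √(p̂(1-p̂)/n) = √(0.487500×0.512500/400) = 0.02499219

Margin of error: E = z* × SE = 1.96 × 0.02499219 = 0.048985

Z-interval: p̂ ± E = 0.487500 ± 0.048985 = (0.438515, 0.536485)

Rounded to 4 decimal places:

(0.4385, 0.5365)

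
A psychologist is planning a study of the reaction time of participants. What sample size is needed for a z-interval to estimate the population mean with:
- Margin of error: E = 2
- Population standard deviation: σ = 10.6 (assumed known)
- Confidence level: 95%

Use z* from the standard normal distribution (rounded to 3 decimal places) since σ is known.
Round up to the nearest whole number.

Using z* since population σ is known (z-interval formula).

For 95% confidence, z* = 1.96 (from standard normal table)

Sample size formula for z-interval: n = (z*σ/E)²

n = (1.96 × 10.6 / 2)²
  = (10.388000)²
  = 107.9105

Round up to the nearest whole number: n = 108

108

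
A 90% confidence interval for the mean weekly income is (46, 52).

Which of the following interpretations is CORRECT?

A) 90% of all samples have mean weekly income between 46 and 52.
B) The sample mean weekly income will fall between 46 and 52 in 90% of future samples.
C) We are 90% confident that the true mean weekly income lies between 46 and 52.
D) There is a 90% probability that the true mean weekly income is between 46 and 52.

A confidence interval represents our confidence in the procedure, not a probability statement about the parameter.

Key concept: If we repeated this sampling process many times and computed a 90% CI each time, about 90% of those intervals would contain the true population parameter.

For this specific interval (46, 52):
- Midpoint (point estimate): 49
- Margin of error: 3

The correct interpretation is the one stating confidence that the true parameter lies in the interval — option C.

C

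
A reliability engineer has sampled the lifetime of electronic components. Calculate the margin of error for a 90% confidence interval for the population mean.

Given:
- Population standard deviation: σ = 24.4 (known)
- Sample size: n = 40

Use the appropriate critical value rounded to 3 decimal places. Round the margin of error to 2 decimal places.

The population standard deviation σ is known, so use the z-interval margin of error formula.

For 90% confidence, z* = 1.645 (from standard normal table)

Margin of error formula for z-interval: E = z* × σ/√n

E = 1.645 × 24.4/√40
  = 1.645 × 3.857979
  = 6.3464

Rounded to 2 decimal places:

6.35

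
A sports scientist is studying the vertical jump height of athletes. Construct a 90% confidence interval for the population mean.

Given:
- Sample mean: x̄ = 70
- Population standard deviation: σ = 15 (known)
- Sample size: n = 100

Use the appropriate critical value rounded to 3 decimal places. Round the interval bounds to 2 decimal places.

The population standard deviation σ is known, so use a z-interval (standard normal critical value).

For 90% confidence, z* = 1.645 (from standard normal table)

Standard error: SE = σ/√n = 15/√100 = 1.500000

Margin of error: E = z* × SE = 1.645 × 1.500000 = 2.4675

Z-interval: x̄ ± E = 70 ± 2.4675 = (67.5325, 72.4675)

Rounded to 2 decimal places:

(67.53, 72.47)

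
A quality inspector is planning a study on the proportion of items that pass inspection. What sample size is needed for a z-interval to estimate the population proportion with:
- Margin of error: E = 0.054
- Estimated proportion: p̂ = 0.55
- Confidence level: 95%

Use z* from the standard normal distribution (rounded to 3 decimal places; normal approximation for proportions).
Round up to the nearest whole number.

Using z* for proportion z-interval (normal approximation).

For 95% confidence, z* = 1.96 (from standard normal table)

Sample size formula for proportion z-interval: n = z*²p̂(1-p̂)/E²

n = 1.96² × 0.55 × 0.45 / 0.054²
  = 3.8416 × 0.2475 / 0.002916
  = 326.0617

Round up to the nearest whole number: n = 327

327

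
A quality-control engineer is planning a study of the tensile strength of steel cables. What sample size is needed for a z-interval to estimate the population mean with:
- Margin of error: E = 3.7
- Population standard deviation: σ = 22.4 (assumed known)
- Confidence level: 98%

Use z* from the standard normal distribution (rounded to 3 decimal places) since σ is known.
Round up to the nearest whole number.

Using z* since population σ is known (z-interval formula).

For 98% confidence, z* = 2.326 (from standard normal table)

Sample size formula for z-interval: n = (z*σ/E)²

n = (2.326 × 22.4 / 3.7)²
  = (14.081730)²
  = 198.2951

Round up to the nearest whole number: n = 199

199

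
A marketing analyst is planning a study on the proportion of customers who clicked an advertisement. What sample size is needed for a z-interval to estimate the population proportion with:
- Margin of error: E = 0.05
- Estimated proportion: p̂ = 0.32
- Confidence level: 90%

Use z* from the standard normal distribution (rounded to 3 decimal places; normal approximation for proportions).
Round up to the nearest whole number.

Using z* for proportion z-interval (normal approximation).

For 90% confidence, z* = 1.645 (from standard normal table)

Sample size formula for proportion z-interval: n = z*²p̂(1-p̂)/E²

n = 1.645² × 0.32 × 0.68 / 0.05²
  = 2.706025 × 0.2176 / 0.0025
  = 235.5324

Round up to the nearest whole number: n = 236

236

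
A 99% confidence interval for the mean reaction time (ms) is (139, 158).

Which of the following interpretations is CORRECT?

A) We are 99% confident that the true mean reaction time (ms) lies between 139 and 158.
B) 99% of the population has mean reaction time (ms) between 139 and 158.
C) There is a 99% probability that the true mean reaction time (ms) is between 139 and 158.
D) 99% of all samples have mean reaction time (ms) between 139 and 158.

A confidence interval represents our confidence in the procedure, not a probability statement about the parameter.

Key concept: If we repeated this sampling process many times and computed a 99% CI each time, about 99% of those intervals would contain the true population parameter.

For this specific interval (139, 158):
- Midpoint (point estimate): 148.5
- Margin of error: 9.5

The correct interpretation is the one stating confidence that the true parameter lies in the interval — option A.

A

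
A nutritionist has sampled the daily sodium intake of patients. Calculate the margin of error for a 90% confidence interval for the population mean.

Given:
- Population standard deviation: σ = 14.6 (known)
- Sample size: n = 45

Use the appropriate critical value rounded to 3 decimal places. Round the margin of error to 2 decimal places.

The population standard deviation σ is known, so use the z-interval margin of error formula.

For 90% confidence, z* = 1.645 (from standard normal table)

Margin of error formula for z-interval: E = z* × σ/√n

E = 1.645 × 14.6/√45
  = 1.645 × 2.176439
  = 3.5802

Rounded to 2 decimal places:

3.58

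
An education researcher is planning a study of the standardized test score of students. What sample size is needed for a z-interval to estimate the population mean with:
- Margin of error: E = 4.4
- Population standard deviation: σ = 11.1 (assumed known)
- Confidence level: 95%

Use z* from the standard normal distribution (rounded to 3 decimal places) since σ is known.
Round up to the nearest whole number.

Using z* since population σ is known (z-interval formula).

For 95% confidence, z* = 1.96 (from standard normal table)

Sample size formula for z-interval: n = (z*σ/E)²

n = (1.96 × 11.1 / 4.4)²
  = (4.944545)²
  = 24.4485

Round up to the nearest whole number: n = 25

25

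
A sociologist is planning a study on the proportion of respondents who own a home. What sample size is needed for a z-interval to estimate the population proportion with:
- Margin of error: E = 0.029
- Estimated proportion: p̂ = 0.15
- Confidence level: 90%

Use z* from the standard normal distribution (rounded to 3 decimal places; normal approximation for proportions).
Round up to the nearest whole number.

Using z* for proportion z-interval (normal approximation).

For 90% confidence, z* = 1.645 (from standard normal table)

Sample size formula for proportion z-interval: n = z*²p̂(1-p̂)/E²

n = 1.645² × 0.15 × 0.85 / 0.029²
  = 2.706025 × 0.1275 / 0.000841
  = 410.2475

Round up to the nearest whole number: n = 411

411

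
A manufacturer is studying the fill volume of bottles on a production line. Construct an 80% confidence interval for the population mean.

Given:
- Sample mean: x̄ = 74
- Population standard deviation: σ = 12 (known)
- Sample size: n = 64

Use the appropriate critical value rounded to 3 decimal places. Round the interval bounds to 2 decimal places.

The population standard deviation σ is known, so use a z-interval (standard normal critical value).

For 80% confidence, z* = 1.282 (from standard normal table)

Standard error: SE = σ/√n = 12/√64 = 1.500000

Margin of error: E = z* × SE = 1.282 × 1.500000 = 1.9230

Z-interval: x̄ ± E = 74 ± 1.9230 = (72.0770, 75.9230)

Rounded to 2 decimal places:

(72.08, 75.92)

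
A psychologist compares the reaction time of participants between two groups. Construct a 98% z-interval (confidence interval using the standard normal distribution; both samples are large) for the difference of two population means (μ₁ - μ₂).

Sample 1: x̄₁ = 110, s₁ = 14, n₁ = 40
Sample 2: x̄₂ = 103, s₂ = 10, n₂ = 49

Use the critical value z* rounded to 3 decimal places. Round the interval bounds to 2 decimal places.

Both samples are large (n₁ = 40 ≥ 30, n₂ = 49 ≥ 30), so a z-interval for the difference of means applies.

Point estimate: x̄₁ - x̄₂ = 110 - 103 = 7

Standard error: SE = √(s₁²/n₁ + s₂²/n₂)
= √(14²/40 + 10²/49)
= √(4.900000 + 2.040816)
= 2.634543

For 98% confidence, z* = 2.326 (from standard normal table)
Margin of error: E = z* × SE = 2.326 × 2.634543 = 6.1279

Z-interval: (x̄₁ - x̄₂) ± E = 7 ± 6.1279 = (0.8721, 13.1279)

Rounded to 2 decimal places:

(0.87, 13.13)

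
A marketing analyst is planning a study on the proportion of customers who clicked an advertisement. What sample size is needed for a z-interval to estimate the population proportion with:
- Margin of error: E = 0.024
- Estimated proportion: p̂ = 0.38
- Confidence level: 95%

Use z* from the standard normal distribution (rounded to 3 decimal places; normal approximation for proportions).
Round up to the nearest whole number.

Using z* for proportion z-interval (normal approximation).

For 95% confidence, z* = 1.96 (from standard normal table)

Sample size formula for proportion z-interval: n = z*²p̂(1-p̂)/E²

n = 1.96² × 0.38 × 0.62 / 0.024²
  = 3.8416 × 0.2356 / 0.000576
  = 1571.3211

Round up to the nearest whole number: n = 1572

1572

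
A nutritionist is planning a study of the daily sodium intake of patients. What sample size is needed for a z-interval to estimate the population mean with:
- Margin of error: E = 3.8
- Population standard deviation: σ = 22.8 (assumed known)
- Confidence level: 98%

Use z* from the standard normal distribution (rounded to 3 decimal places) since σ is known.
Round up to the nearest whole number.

Using z* since population σ is known (z-interval formula).

For 98% confidence, z* = 2.326 (from standard normal table)

Sample size formula for z-interval: n = (z*σ/E)²

n = (2.326 × 22.8 / 3.8)²
  = (13.956000)²
  = 194.7699

Round up to the nearest whole number: n = 195

195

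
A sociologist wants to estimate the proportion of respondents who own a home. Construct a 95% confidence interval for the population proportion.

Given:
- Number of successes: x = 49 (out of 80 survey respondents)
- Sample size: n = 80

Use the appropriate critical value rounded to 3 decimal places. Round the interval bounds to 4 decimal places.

Sample proportion: p̂ = 49/80 = 0.612500

Check conditions for normal approximation:
  np̂ = 49 ≥ 10 ✓
  n(1-p̂) = 31 ≥ 10 ✓

The sample is large enough, so use a z-interval (normal approximation) for the proportion.

For 95% confidence, z* = 1.96 (from standard normal table)

Standard error: SE = √(p̂(1-p̂)/n) = √(0.612500×0.387500/80) = 0.05446831

Margin of error: E = z* × SE = 1.96 × 0.05446831 = 0.106758

Z-interval: p̂ ± E = 0.612500 ± 0.106758 = (0.505742, 0.719258)

Rounded to 4 decimal places:

(0.5057, 0.7193)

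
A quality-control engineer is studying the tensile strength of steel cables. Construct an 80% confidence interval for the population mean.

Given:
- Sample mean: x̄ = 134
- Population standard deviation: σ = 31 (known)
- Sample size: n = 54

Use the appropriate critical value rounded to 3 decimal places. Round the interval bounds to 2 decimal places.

The population standard deviation σ is known, so use a z-interval (standard normal critical value).

For 80% confidence, z* = 1.282 (from standard normal table)

Standard error: SE = σ/√n = 31/√54 = 4.218566

Margin of error: E = z* × SE = 1.282 × 4.218566 = 5.4082

Z-interval: x̄ ± E = 134 ± 5.4082 = (128.5918, 139.4082)

Rounded to 2 decimal places:

(128.59, 139.41)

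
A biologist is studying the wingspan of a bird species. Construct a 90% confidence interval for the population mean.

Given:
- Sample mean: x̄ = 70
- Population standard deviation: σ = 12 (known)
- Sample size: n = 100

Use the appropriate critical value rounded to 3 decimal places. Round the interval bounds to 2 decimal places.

The population standard deviation σ is known, so use a z-interval (standard normal critical value).

For 90% confidence, z* = 1.645 (from standard normal table)

Standard error: SE = σ/√n = 12/√100 = 1.200000

Margin of error: E = z* × SE = 1.645 × 1.200000 = 1.9740

Z-interval: x̄ ± E = 70 ± 1.9740 = (68.0260, 71.9740)

Rounded to 2 decimal places:

(68.03, 71.97)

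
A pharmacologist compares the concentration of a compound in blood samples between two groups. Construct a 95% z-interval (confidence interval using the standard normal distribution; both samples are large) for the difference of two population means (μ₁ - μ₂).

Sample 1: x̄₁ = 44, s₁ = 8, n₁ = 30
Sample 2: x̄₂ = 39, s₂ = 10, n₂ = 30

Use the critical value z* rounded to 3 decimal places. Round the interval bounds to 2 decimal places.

Both samples are large (n₁ = 30 ≥ 30, n₂ = 30 ≥ 30), so a z-interval for the difference of means applies.

Point estimate: x̄₁ - x̄₂ = 44 - 39 = 5

Standard error: SE = √(s₁²/n₁ + s₂²/n₂)
= √(8²/30 + 10²/30)
= √(2.133333 + 3.333333)
= 2.338090

For 95% confidence, z* = 1.96 (from standard normal table)
Margin of error: E = z* × SE = 1.96 × 2.338090 = 4.5827

Z-interval: (x̄₁ - x̄₂) ± E = 5 ± 4.5827 = (0.4173, 9.5827)

Rounded to 2 decimal places:

(0.42, 9.58)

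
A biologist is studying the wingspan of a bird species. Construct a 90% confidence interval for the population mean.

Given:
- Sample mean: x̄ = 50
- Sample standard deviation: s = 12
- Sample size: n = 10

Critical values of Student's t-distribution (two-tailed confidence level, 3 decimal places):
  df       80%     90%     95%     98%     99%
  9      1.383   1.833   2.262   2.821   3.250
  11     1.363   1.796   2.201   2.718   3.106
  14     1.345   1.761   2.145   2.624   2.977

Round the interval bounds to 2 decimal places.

The population standard deviation σ is unknown (only the sample standard deviation s is given), so use a t-interval with df = n - 1 = 10 - 1 = 9.

For 90% confidence with df = 9, t* = 1.833 (from t-table)

Standard error: SE = s/√n = 12/√10 = 3.794733

Margin of error: E = t* × SE = 1.833 × 3.794733 = 6.9557

T-interval: x̄ ± E = 50 ± 6.9557 = (43.0443, 56.9557)

Rounded to 2 decimal places:

(43.04, 56.96)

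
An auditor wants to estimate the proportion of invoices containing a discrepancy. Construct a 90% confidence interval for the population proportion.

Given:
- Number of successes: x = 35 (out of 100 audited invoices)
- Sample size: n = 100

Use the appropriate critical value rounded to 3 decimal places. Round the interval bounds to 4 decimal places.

Sample proportion: p̂ = 35/100 = 0.350000

Check conditions for normal approximation:
  np̂ = 35 ≥ 10 ✓
  n(1-p̂) = 65 ≥ 10 ✓

The sample is large enough, so use a z-interval (normal approximation) for the proportion.

For 90% confidence, z* = 1.645 (from standard normal table)

Standard error: SE = √(p̂(1-p̂)/n) = √(0.350000×0.650000/100) = 0.04769696

Margin of error: E = z* × SE = 1.645 × 0.04769696 = 0.078461

Z-interval: p̂ ± E = 0.350000 ± 0.078461 = (0.271539, 0.428461)

Rounded to 4 decimal places:

(0.2715, 0.4285)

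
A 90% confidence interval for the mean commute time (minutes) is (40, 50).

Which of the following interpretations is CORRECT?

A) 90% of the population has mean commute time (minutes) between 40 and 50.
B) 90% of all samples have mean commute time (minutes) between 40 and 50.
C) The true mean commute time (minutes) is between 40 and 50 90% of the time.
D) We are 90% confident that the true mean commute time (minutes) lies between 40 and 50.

A confidence interval represents our confidence in the procedure, not a probability statement about the parameter.

Key concept: If we repeated this sampling process many times and computed a 90% CI each time, about 90% of those intervals would contain the true population parameter.

For this specific interval (40, 50):
- Midpoint (point estimate): 45
- Margin of error: 5

The correct interpretation is the one stating confidence that the true parameter lies in the interval — option D.

D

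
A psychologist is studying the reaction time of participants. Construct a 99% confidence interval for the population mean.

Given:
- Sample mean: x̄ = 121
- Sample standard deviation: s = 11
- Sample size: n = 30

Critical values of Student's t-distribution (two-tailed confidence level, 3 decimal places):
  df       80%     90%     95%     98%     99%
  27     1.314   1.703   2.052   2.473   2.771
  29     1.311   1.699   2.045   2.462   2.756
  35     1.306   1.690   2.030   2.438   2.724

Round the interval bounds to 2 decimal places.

The population standard deviation σ is unknown (only the sample standard deviation s is given), so use a t-interval with df = n - 1 = 30 - 1 = 29.

For 99% confidence with df = 29, t* = 2.756 (from t-table)

Standard error: SE = s/√n = 11/√30 = 2.008316

Margin of error: E = t* × SE = 2.756 × 2.008316 = 5.5349

T-interval: x̄ ± E = 121 ± 5.5349 = (115.4651, 126.5349)

Rounded to 2 decimal places:

(115.47, 126.53)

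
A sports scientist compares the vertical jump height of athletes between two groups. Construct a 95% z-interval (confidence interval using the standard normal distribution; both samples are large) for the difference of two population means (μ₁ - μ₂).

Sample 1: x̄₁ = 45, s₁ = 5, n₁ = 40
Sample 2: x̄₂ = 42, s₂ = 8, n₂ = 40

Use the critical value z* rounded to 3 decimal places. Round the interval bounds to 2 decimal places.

Both samples are large (n₁ = 40 ≥ 30, n₂ = 40 ≥ 30), so a z-interval for the difference of means applies.

Point estimate: x̄₁ - x̄₂ = 45 - 42 = 3

Standard error: SE = √(s₁²/n₁ + s₂²/n₂)
= √(5²/40 + 8²/40)
= √(0.625000 + 1.600000)
= 1.491643

For 95% confidence, z* = 1.96 (from standard normal table)
Margin of error: E = z* × SE = 1.96 × 1.491643 = 2.9236

Z-interval: (x̄₁ - x̄₂) ± E = 3 ± 2.9236 = (0.0764, 5.9236)

Rounded to 2 decimal places:

(0.08, 5.92)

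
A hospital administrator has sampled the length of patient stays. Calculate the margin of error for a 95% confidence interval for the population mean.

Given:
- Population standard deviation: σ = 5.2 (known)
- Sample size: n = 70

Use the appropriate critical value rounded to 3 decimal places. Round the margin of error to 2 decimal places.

The population standard deviation σ is known, so use the z-interval margin of error formula.

For 95% confidence, z* = 1.96 (from standard normal table)

Margin of error formula for z-interval: E = z* × σ/√n

E = 1.96 × 5.2/√70
  = 1.96 × 0.621519
  = 1.2182

Rounded to 2 decimal places:

1.22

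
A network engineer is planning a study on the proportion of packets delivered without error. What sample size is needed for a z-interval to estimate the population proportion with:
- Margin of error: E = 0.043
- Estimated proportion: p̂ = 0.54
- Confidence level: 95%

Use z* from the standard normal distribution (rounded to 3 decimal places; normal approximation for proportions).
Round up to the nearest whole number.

Using z* for proportion z-interval (normal approximation).

For 95% confidence, z* = 1.96 (from standard normal table)

Sample size formula for proportion z-interval: n = z*²p̂(1-p̂)/E²

n = 1.96² × 0.54 × 0.46 / 0.043²
  = 3.8416 × 0.2484 / 0.001849
  = 516.0916

Round up to the nearest whole number: n = 517

517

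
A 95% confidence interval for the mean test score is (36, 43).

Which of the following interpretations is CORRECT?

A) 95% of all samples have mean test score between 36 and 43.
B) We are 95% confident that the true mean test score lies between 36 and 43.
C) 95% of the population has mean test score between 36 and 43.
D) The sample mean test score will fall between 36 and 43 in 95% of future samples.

A confidence interval represents our confidence in the procedure, not a probability statement about the parameter.

Key concept: If we repeated this sampling process many times and computed a 95% CI each time, about 95% of those intervals would contain the true population parameter.

For this specific interval (36, 43):
- Midpoint (point estimate): 39.5
- Margin of error: 3.5

The correct interpretation is the one stating confidence that the true parameter lies in the interval — option B.

B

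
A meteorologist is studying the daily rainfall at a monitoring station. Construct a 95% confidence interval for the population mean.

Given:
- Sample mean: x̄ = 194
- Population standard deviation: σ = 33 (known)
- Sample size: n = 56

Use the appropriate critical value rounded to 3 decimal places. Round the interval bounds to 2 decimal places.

The population standard deviation σ is known, so use a z-interval (standard normal critical value).

For 95% confidence, z* = 1.96 (from standard normal table)

Standard error: SE = σ/√n = 33/√56 = 4.409810

Margin of error: E = z* × SE = 1.96 × 4.409810 = 8.6432

Z-interval: x̄ ± E = 194 ± 8.6432 = (185.3568, 202.6432)

Rounded to 2 decimal places:

(185.36, 202.64)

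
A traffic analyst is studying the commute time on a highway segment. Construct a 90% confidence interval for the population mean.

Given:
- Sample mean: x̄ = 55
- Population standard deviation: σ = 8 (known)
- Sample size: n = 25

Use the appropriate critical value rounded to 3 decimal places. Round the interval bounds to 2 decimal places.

The population standard deviation σ is known, so use a z-interval (standard normal critical value).

For 90% confidence, z* = 1.645 (from standard normal table)

Standard error: SE = σ/√n = 8/√25 = 1.600000

Margin of error: E = z* × SE = 1.645 × 1.600000 = 2.6320

Z-interval: x̄ ± E = 55 ± 2.6320 = (52.3680, 57.6320)

Rounded to 2 decimal places:

(52.37, 57.63)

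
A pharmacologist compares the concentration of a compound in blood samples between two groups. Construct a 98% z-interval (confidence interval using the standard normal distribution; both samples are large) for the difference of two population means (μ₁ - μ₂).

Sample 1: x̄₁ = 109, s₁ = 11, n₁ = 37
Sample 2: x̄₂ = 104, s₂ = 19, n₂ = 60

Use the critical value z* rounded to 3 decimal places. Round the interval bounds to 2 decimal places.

Both samples are large (n₁ = 37 ≥ 30, n₂ = 60 ≥ 30), so a z-interval for the difference of means applies.

Point estimate: x̄₁ - x̄₂ = 109 - 104 = 5

Standard error: SE = √(s₁²/n₁ + s₂²/n₂)
= √(11²/37 + 19²/60)
= √(3.270270 + 6.016667)
= 3.047448

For 98% confidence, z* = 2.326 (from standard normal table)
Margin of error: E = z* × SE = 2.326 × 3.047448 = 7.0884

Z-interval: (x̄₁ - x̄₂) ± E = 5 ± 7.0884 = (-2.0884, 12.0884)

Rounded to 2 decimal places:

(-2.09, 12.09)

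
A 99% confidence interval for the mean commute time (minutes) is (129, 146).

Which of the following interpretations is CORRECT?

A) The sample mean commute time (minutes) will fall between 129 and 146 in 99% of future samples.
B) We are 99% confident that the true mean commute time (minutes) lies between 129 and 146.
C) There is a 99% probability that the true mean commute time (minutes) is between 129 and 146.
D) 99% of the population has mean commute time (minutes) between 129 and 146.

A confidence interval represents our confidence in the procedure, not a probability statement about the parameter.

Key concept: If we repeated this sampling process many times and computed a 99% CI each time, about 99% of those intervals would contain the true population parameter.

For this specific interval (129, 146):
- Midpoint (point estimate): 137.5
- Margin of error: 8.5

The correct interpretation is the one stating confidence that the true parameter lies in the interval — option B.

B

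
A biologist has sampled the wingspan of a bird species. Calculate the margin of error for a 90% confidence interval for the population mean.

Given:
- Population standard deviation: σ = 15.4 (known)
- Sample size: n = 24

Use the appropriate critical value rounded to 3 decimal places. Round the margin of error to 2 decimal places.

The population standard deviation σ is known, so use the z-interval margin of error formula.

For 90% confidence, z* = 1.645 (from standard normal table)

Margin of error formula for z-interval: E = z* × σ/√n

E = 1.645 × 15.4/√24
  = 1.645 × 3.143512
  = 5.1711

Rounded to 2 decimal places:

5.17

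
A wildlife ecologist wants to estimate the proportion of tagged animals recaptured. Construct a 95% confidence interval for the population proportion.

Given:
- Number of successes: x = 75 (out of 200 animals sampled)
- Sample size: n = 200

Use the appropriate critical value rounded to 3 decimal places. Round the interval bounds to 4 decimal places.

Sample proportion: p̂ = 75/200 = 0.375000

Check conditions for normal approximation:
  np̂ = 75 ≥ 10 ✓
  n(1-p̂) = 125 ≥ 10 ✓

The sample is large enough, so use a z-interval (normal approximation) for the proportion.

For 95% confidence, z* = 1.96 (from standard normal table)

Standard error: SE = √(p̂(1-p̂)/n) = √(0.375000×0.625000/200) = 0.03423266

Margin of error: E = z* × SE = 1.96 × 0.03423266 = 0.067096

Z-interval: p̂ ± E = 0.375000 ± 0.067096 = (0.307904, 0.442096)

Rounded to 4 decimal places:

(0.3079, 0.4421)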